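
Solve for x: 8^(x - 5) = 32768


Express both sides with the same base.
32768 = 8^5
Since the bases match, equate exponents: x - 5 = 5
So x = 5 - (-5) = 10

x = 10


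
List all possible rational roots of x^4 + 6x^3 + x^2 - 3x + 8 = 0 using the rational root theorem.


Rational root theorem: possible roots are ±p/q where:
  p divides the constant term (8): p ∈ {1, 2, 4, 8}
  q divides the leading coefficient (1): q ∈ {1}

All possible rational roots: -8, -4, -2, -1, 1, 2, 4, 8

-8, -4, -2, -1, 1, 2, 4, 8


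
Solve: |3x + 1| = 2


An absolute value equation |expr| = 2 gives two cases:
Case 1: 3x + 1 = 2
  3x = 1, so x = 1/3
Case 2: 3x + 1 = -2
  3x = -3, so x = -1

x = -1, x = 1/3


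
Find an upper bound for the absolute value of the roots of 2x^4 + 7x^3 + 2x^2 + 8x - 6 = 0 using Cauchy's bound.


Cauchy's bound: all roots r satisfy |r| <= 1 + max(|a_i/a_n|) for i = 0,...,n-1
where a_n is the leading coefficient.

Coefficients: [2, 7, 2, 8, -6]
Leading coefficient a_n = 2
Ratios |a_i/a_n|: 7/2, 1, 4, 3
Maximum ratio: 4
Cauchy's bound: |r| <= 1 + 4 = 5

Upper bound = 5


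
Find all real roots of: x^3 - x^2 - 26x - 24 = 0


Let p(x) = x^3 - x^2 - 26x - 24. By the rational root theorem (leading coefficient 1), any rational root is an integer divisor of 24: try ±1, ±2, ... in turn.
Test x = 1: value = -50 ≠ 0.
Test x = -1: value = 0 ✓, so (x + 1) is a factor.
Synthetic division by (x + 1): bring down 1; 1(-1) - 1 = -2; (-2)(-1) - 26 = -24; (-24)(-1) - 24 = 0 → quotient x^2 - 2x - 24, remainder 0.
Solve the quadratic x^2 - 2x - 24 = 0: discriminant = (-2)^2 - 4(1)(-24) = 4 + 96 = 100.
sqrt(100) = 10, so x = (2 ± 10)/2: x = 6 or x = -4.

x = -4, x = -1, x = 6


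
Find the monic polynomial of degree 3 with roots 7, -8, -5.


A monic polynomial with roots 7, -8, -5 is:
p(x) = (x - 7)(x + 8)(x + 5)
After multiplying by (x - 7): x - 7
After multiplying by (x + 8): x^2 + x - 56
After multiplying by (x + 5): x^3 + 6x^2 - 51x - 280

x^3 + 6x^2 - 51x - 280


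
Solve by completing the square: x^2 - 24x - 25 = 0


Start: x^2 - 24x - 25 = 0
Move constant: x^2 - 24x = 25
Half of -24 is -12, squared is 144
Add 144 to both sides: x^2 - 24x + 144 = 169
(x - 12)^2 = 169
x - 12 = ±13
x = 12 + 13 = 25 or x = 12 - 13 = -1

x = -1, x = 25


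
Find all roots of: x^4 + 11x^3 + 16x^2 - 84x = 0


The constant term is 0, so x = 0 is a root. Factor out x:
  x^3 + 11x^2 + 16x - 84 = 0
Let p(x) = x^3 + 11x^2 + 16x - 84. By the rational root theorem (leading coefficient 1), any rational root is an integer divisor of 84: try ±1, ±2, ... in turn.
Test x = 1: value = -56 ≠ 0.
Test x = -1: value = -90 ≠ 0.
Test x = 2: value = 0 ✓, so (x - 2) is a factor.
Synthetic division by (x - 2): bring down 1; 1(2) + 11 = 13; 13(2) + 16 = 42; 42(2) - 84 = 0 → quotient x^2 + 13x + 42, remainder 0.
Solve the quadratic x^2 + 13x + 42 = 0: discriminant = 13^2 - 4(1)(42) = 169 - 168 = 1.
sqrt(1) = 1, so x = (-13 ± 1)/2: x = -6 or x = -7.
Collecting all roots found:

x = -7, x = -6, x = 0, x = 2


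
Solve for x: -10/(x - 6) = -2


Multiply both sides by (x - 6): -10 = -2(x - 6)
Distribute: -10 = -2x + 12
-2x = -10 - 12 = -22
x = 11

x = 11


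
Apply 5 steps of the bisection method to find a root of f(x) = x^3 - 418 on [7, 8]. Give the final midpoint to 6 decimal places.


f(x) = x^3 - 418
f(7) = -75 < 0
f(8) = 94 > 0

Step 1: midpoint = (7.000000 + 8.000000)/2 = 7.500000
  f(7.500000) = 3.875000
  f(mid) > 0, so root is in [7.000000, 7.500000]

Step 2: midpoint = (7.000000 + 7.500000)/2 = 7.250000
  f(7.250000) = -36.921875
  f(mid) < 0, so root is in [7.250000, 7.500000]

Step 3: midpoint = (7.250000 + 7.500000)/2 = 7.375000
  f(7.375000) = -16.869141
  f(mid) < 0, so root is in [7.375000, 7.500000]

Step 4: midpoint = (7.375000 + 7.500000)/2 = 7.437500
  f(7.437500) = -6.584229
  f(mid) < 0, so root is in [7.437500, 7.500000]

Step 5: midpoint = (7.437500 + 7.500000)/2 = 7.468750
  f(7.468750) = -1.376495
  f(mid) < 0, so root is in [7.468750, 7.500000]

midpoint = 7.468750


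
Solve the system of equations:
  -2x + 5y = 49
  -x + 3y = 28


Using Cramer's rule:
Determinant D = (-2)(3) - (-1)(5) = -6 + 5 = -1
Dx = (49)(3) - (28)(5) = 147 - 140 = 7
Dy = (-2)(28) - (-1)(49) = -56 + 49 = -7
x = Dx/D = 7/-1 = -7
y = Dy/D = -7/-1 = 7

x = -7, y = 7


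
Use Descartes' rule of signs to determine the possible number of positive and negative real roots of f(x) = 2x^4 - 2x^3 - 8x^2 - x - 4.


Descartes' rule of signs:

For positive roots, count sign changes in f(x) = 2x^4 - 2x^3 - 8x^2 - x - 4:
Signs of coefficients: +, -, -, -, -
Number of sign changes: 1
Possible positive real roots: 1

For negative roots, examine f(-x) = 2x^4 + 2x^3 - 8x^2 + x - 4:
Signs of coefficients: +, +, -, +, -
Number of sign changes: 3
Possible negative real roots: 3, 1

Positive roots: 1; Negative roots: 3 or 1


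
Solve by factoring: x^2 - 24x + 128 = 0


We need two numbers that multiply to 128 and add to -24.
Those numbers are -8 and -16 (since (-8) * (-16) = 128 and (-8) + (-16) = -24).
So x^2 - 24x + 128 = (x - 8)(x - 16) = 0
Setting each factor to zero: x = 8 or x = 16

x = 8, x = 16


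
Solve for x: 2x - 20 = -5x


Starting with: 2x - 20 = -5x
Move all x terms to left: (2 + 5)x = 0 + 20
Simplify: 7x = 20
Divide both sides by 7: x = 20/7

x = 20/7


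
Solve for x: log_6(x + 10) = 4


Convert to exponential form: x + 10 = 6^4 = 1296
x = 1296 - 10 = 1286
Check: log_6(1286 + 10) = log_6(1296) = log_6(1296) = 4 ✓

x = 1286


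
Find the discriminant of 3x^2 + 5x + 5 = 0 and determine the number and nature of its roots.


For ax^2 + bx + c = 0, discriminant D = b^2 - 4ac
Here a = 3, b = 5, c = 5
D = (5)^2 - 4(3)(5) = 25 - 60 = -35

D = -35 < 0
The equation has no real roots (2 complex conjugate roots).

Discriminant = -35, no real roots (2 complex conjugate roots)


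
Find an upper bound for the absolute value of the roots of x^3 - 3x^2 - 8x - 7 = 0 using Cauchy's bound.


Cauchy's bound: all roots r satisfy |r| <= 1 + max(|a_i/a_n|) for i = 0,...,n-1
where a_n is the leading coefficient.

Coefficients: [1, -3, -8, -7]
Leading coefficient a_n = 1
Ratios |a_i/a_n|: 3, 8, 7
Maximum ratio: 8
Cauchy's bound: |r| <= 1 + 8 = 9

Upper bound = 9


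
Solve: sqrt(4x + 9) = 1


Square both sides: 4x + 9 = 1^2 = 1
4x = 1 - 9 = -8
x = -2
Check: sqrt(4*(-2) + 9) = sqrt(1) = 1 ✓

x = -2


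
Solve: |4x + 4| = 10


An absolute value equation |expr| = 10 gives two cases:
Case 1: 4x + 4 = 10
  4x = 6, so x = 3/2
Case 2: 4x + 4 = -10
  4x = -14, so x = -7/2

x = -7/2, x = 3/2


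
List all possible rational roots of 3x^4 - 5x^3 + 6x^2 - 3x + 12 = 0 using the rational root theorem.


Rational root theorem: possible roots are ±p/q where:
  p divides the constant term (12): p ∈ {1, 2, 3, 4, 6, 12}
  q divides the leading coefficient (3): q ∈ {1, 3}

All possible rational roots: -12, -6, -4, -3, -2, -4/3, -1, -2/3, -1/3, 1/3, 2/3, 1, 4/3, 2, 3, 4, 6, 12

-12, -6, -4, -3, -2, -4/3, -1, -2/3, -1/3, 1/3, 2/3, 1, 4/3, 2, 3, 4, 6, 12


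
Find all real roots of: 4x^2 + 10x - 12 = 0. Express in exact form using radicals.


Using the quadratic formula: x = (-b ± sqrt(b^2 - 4ac)) / (2a)
Here a = 4, b = 10, c = -12
Discriminant = b^2 - 4ac = 10^2 - 4(4)(-12) = 100 + 192 = 292
Since discriminant = 292 > 0, there are two real roots.
x = (-10 ± 2*sqrt(73)) / 8
Simplifying: x = (-5 ± sqrt(73)) / 4
Numerically: x ≈ 0.8860 or x ≈ -3.3860

x = (-5 + sqrt(73)) / 4 or x = (-5 - sqrt(73)) / 4


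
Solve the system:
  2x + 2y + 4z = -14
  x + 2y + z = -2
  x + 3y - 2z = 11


Using Cramer's rule. Expand each determinant along the first row.
D  = 2*[2*(-2) - 1*3] - 2*[1*(-2) - 1*1] + 4*[1*3 - 2*1]
  = 2*(-7) - 2*(-3) + 4*(1) = -4
Dx = (-14)*[2*(-2) - 1*3] - 2*[(-2)*(-2) - 1*11] + 4*[(-2)*3 - 2*11]
  = (-14)*(-7) - 2*(-7) + 4*(-28) = 0
Dy = 2*[(-2)*(-2) - 1*11] - (-14)*[1*(-2) - 1*1] + 4*[1*11 - (-2)*1]
  = 2*(-7) - (-14)*(-3) + 4*(13) = -4
Dz = 2*[2*11 - (-2)*3] - 2*[1*11 - (-2)*1] + (-14)*[1*3 - 2*1]
  = 2*(28) - 2*(13) + (-14)*(1) = 16
x = Dx/D = 0/-4 = 0, y = Dy/D = -4/-4 = 1, z = Dz/D = 16/-4 = -4
Check eq1: (2)(0) + (2)(1) + (4)(-4) = -14 = -14 ✓
Check eq2: (1)(0) + (2)(1) + (1)(-4) = -2 = -2 ✓
Check eq3: (1)(0) + (3)(1) + (-2)(-4) = 11 = 11 ✓

x = 0, y = 1, z = -4


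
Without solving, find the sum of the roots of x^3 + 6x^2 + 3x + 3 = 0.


By Vieta's formulas for x^3 + bx^2 + cx + d = 0:
  r1 + r2 + r3 = -b/a = -6
  r1*r2 + r1*r3 + r2*r3 = c/a = 3
  r1*r2*r3 = -d/a = -3


Sum = -6


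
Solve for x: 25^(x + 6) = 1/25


Express both sides with the same base.
1/25 = 25^(-1)
Since the bases match, equate exponents: x + 6 = -1
So x = -1 - (6) = -7

x = -7


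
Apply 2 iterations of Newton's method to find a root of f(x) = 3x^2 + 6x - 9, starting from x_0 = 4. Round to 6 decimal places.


Newton's method: x_(n+1) = x_n - f(x_n)/f'(x_n)
f(x) = 3x^2 + 6x - 9
f'(x) = 6x + 6

Iteration 1:
  f(4.000000) = 63.000000
  f'(4.000000) = 30.000000
  x_1 = 4.000000 - (63.000000)/(30.000000) = 1.900000

Iteration 2:
  f(1.900000) = 13.230000
  f'(1.900000) = 17.400000
  x_2 = 1.900000 - (13.230000)/(17.400000) = 1.139655

x_2 = 1.139655


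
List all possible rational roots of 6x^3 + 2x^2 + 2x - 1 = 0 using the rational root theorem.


Rational root theorem: possible roots are ±p/q where:
  p divides the constant term (-1): p ∈ {1}
  q divides the leading coefficient (6): q ∈ {1, 2, 3, 6}

All possible rational roots: -1, -1/2, -1/3, -1/6, 1/6, 1/3, 1/2, 1

-1, -1/2, -1/3, -1/6, 1/6, 1/3, 1/2, 1


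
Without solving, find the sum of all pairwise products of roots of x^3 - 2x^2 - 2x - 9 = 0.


By Vieta's formulas for x^3 + bx^2 + cx + d = 0:
  r1 + r2 + r3 = -b/a = 2
  r1*r2 + r1*r3 + r2*r3 = c/a = -2
  r1*r2*r3 = -d/a = 9


Sum of pairwise products = -2


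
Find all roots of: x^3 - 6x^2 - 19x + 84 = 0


Let p(x) = x^3 - 6x^2 - 19x + 84. By the rational root theorem (leading coefficient 1), any rational root is an integer divisor of 84: try ±1, ±2, ... in turn.
Test x = 1: value = 60 ≠ 0.
Test x = -1: value = 96 ≠ 0.
Test x = 2: value = 30 ≠ 0.
Test x = -2: value = 90 ≠ 0.
Test x = 3: value = 0 ✓, so (x - 3) is a factor.
Synthetic division by (x - 3): bring down 1; 1(3) - 6 = -3; (-3)(3) - 19 = -28; (-28)(3) + 84 = 0 → quotient x^2 - 3x - 28, remainder 0.
Solve the quadratic x^2 - 3x - 28 = 0: discriminant = (-3)^2 - 4(1)(-28) = 9 + 112 = 121.
sqrt(121) = 11, so x = (3 ± 11)/2: x = 7 or x = -4.
Collecting all roots found:

x = -4, x = 3, x = 7


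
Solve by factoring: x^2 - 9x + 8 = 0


We need two numbers that multiply to 8 and add to -9.
Those numbers are -1 and -8 (since (-1) * (-8) = 8 and (-1) + (-8) = -9).
So x^2 - 9x + 8 = (x - 1)(x - 8) = 0
Setting each factor to zero: x = 1 or x = 8

x = 1, x = 8


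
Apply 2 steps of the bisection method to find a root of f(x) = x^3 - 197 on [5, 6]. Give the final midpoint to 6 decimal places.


f(x) = x^3 - 197
f(5) = -72 < 0
f(6) = 19 > 0

Step 1: midpoint = (5.000000 + 6.000000)/2 = 5.500000
  f(5.500000) = -30.625000
  f(mid) < 0, so root is in [5.500000, 6.000000]

Step 2: midpoint = (5.500000 + 6.000000)/2 = 5.750000
  f(5.750000) = -6.890625
  f(mid) < 0, so root is in [5.750000, 6.000000]

midpoint = 5.750000


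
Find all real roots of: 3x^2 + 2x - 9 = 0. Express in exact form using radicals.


Using the quadratic formula: x = (-b ± sqrt(b^2 - 4ac)) / (2a)
Here a = 3, b = 2, c = -9
Discriminant = b^2 - 4ac = 2^2 - 4(3)(-9) = 4 + 108 = 112
Since discriminant = 112 > 0, there are two real roots.
x = (-2 ± 4*sqrt(7)) / 6
Simplifying: x = (-1 ± 2*sqrt(7)) / 3
Numerically: x ≈ 1.4305 or x ≈ -2.0972

x = (-1 + 2*sqrt(7)) / 3 or x = (-1 - 2*sqrt(7)) / 3


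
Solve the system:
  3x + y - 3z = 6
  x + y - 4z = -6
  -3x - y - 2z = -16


Using Cramer's rule. Expand each determinant along the first row.
D  = 3*[1*(-2) - (-4)*(-1)] - 1*[1*(-2) - (-4)*(-3)] + (-3)*[1*(-1) - 1*(-3)]
  = 3*(-6) - 1*(-14) + (-3)*(2) = -10
Dx = 6*[1*(-2) - (-4)*(-1)] - 1*[(-6)*(-2) - (-4)*(-16)] + (-3)*[(-6)*(-1) - 1*(-16)]
  = 6*(-6) - 1*(-52) + (-3)*(22) = -50
Dy = 3*[(-6)*(-2) - (-4)*(-16)] - 6*[1*(-2) - (-4)*(-3)] + (-3)*[1*(-16) - (-6)*(-3)]
  = 3*(-52) - 6*(-14) + (-3)*(-34) = 30
Dz = 3*[1*(-16) - (-6)*(-1)] - 1*[1*(-16) - (-6)*(-3)] + 6*[1*(-1) - 1*(-3)]
  = 3*(-22) - 1*(-34) + 6*(2) = -20
x = Dx/D = -50/-10 = 5, y = Dy/D = 30/-10 = -3, z = Dz/D = -20/-10 = 2
Check eq1: (3)(5) + (1)(-3) + (-3)(2) = 6 = 6 ✓
Check eq2: (1)(5) + (1)(-3) + (-4)(2) = -6 = -6 ✓
Check eq3: (-3)(5) + (-1)(-3) + (-2)(2) = -16 = -16 ✓

x = 5, y = -3, z = 2


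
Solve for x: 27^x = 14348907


Express both sides with the same base.
14348907 = 27^5
Since the bases match: x = 5

x = 5


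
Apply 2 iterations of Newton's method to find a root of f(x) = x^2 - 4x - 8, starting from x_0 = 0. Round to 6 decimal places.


Newton's method: x_(n+1) = x_n - f(x_n)/f'(x_n)
f(x) = x^2 - 4x - 8
f'(x) = 2x - 4

Iteration 1:
  f(0.000000) = -8.000000
  f'(0.000000) = -4.000000
  x_1 = 0.000000 - (-8.000000)/(-4.000000) = -2.000000

Iteration 2:
  f(-2.000000) = 4.000000
  f'(-2.000000) = -8.000000
  x_2 = -2.000000 - (4.000000)/(-8.000000) = -1.500000

x_2 = -1.500000


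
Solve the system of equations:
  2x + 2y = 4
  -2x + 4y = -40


Using Cramer's rule:
Determinant D = (2)(4) - (-2)(2) = 8 + 4 = 12
Dx = (4)(4) - (-40)(2) = 16 + 80 = 96
Dy = (2)(-40) - (-2)(4) = -80 + 8 = -72
x = Dx/D = 96/12 = 8
y = Dy/D = -72/12 = -6

x = 8, y = -6


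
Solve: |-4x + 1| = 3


An absolute value equation |expr| = 3 gives two cases:
Case 1: -4x + 1 = 3
  -4x = 2, so x = -1/2
Case 2: -4x + 1 = -3
  -4x = -4, so x = 1

x = -1/2, x = 1


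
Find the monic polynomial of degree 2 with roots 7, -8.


A monic polynomial with roots 7, -8 is:
p(x) = (x - 7)(x + 8)
After multiplying by (x - 7): x - 7
After multiplying by (x + 8): x^2 + x - 56

x^2 + x - 56


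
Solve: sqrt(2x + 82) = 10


Square both sides: 2x + 82 = 10^2 = 100
2x = 100 - 82 = 18
x = 9
Check: sqrt(2*9 + 82) = sqrt(100) = 10 ✓

x = 9


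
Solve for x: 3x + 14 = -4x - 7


Starting with: 3x + 14 = -4x - 7
Move all x terms to left: (3 + 4)x = -7 - 14
Simplify: 7x = -21
Divide both sides by 7: x = -3

x = -3


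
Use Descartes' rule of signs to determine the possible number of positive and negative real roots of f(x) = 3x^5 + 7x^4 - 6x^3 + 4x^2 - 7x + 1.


Descartes' rule of signs:

For positive roots, count sign changes in f(x) = 3x^5 + 7x^4 - 6x^3 + 4x^2 - 7x + 1:
Signs of coefficients: +, +, -, +, -, +
Number of sign changes: 4
Possible positive real roots: 4, 2, 0

For negative roots, examine f(-x) = -3x^5 + 7x^4 + 6x^3 + 4x^2 + 7x + 1:
Signs of coefficients: -, +, +, +, +, +
Number of sign changes: 1
Possible negative real roots: 1

Positive roots: 4 or 2 or 0; Negative roots: 1


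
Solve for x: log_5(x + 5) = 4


Convert to exponential form: x + 5 = 5^4 = 625
x = 625 - 5 = 620
Check: log_5(620 + 5) = log_5(625) = log_5(625) = 4 ✓

x = 620


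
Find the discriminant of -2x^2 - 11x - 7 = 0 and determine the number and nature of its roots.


For ax^2 + bx + c = 0, discriminant D = b^2 - 4ac
Here a = -2, b = -11, c = -7
D = (-11)^2 - 4(-2)(-7) = 121 - 56 = 65

D = 65 > 0 but not a perfect square
The equation has 2 distinct real irrational roots.

Discriminant = 65, 2 distinct real irrational roots


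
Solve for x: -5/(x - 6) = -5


Multiply both sides by (x - 6): -5 = -5(x - 6)
Distribute: -5 = -5x + 30
-5x = -5 - 30 = -35
x = 7

x = 7


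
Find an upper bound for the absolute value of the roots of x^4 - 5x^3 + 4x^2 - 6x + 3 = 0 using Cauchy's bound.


Cauchy's bound: all roots r satisfy |r| <= 1 + max(|a_i/a_n|) for i = 0,...,n-1
where a_n is the leading coefficient.

Coefficients: [1, -5, 4, -6, 3]
Leading coefficient a_n = 1
Ratios |a_i/a_n|: 5, 4, 6, 3
Maximum ratio: 6
Cauchy's bound: |r| <= 1 + 6 = 7

Upper bound = 7


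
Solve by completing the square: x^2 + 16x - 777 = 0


Start: x^2 + 16x - 777 = 0
Move constant: x^2 + 16x = 777
Half of 16 is 8, squared is 64
Add 64 to both sides: x^2 + 16x + 64 = 841
(x + 8)^2 = 841
x + 8 = ±29
x = -8 + 29 = 21 or x = -8 - 29 = -37

x = -37, x = 21


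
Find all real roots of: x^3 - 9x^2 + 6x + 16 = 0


Let p(x) = x^3 - 9x^2 + 6x + 16. By the rational root theorem (leading coefficient 1), any rational root is an integer divisor of 16: try ±1, ±2, ... in turn.
Test x = 1: value = 14 ≠ 0.
Test x = -1: value = 0 ✓, so (x + 1) is a factor.
Synthetic division by (x + 1): bring down 1; 1(-1) - 9 = -10; (-10)(-1) + 6 = 16; 16(-1) + 16 = 0 → quotient x^2 - 10x + 16, remainder 0.
Solve the quadratic x^2 - 10x + 16 = 0: discriminant = (-10)^2 - 4(1)(16) = 100 - 64 = 36.
sqrt(36) = 6, so x = (10 ± 6)/2: x = 8 or x = 2.

x = -1, x = 2, x = 8


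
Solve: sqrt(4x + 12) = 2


Square both sides: 4x + 12 = 2^2 = 4
4x = 4 - 12 = -8
x = -2
Check: sqrt(4*(-2) + 12) = sqrt(4) = 2 ✓

x = -2


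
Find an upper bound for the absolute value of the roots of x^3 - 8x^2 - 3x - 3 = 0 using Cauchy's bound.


Cauchy's bound: all roots r satisfy |r| <= 1 + max(|a_i/a_n|) for i = 0,...,n-1
where a_n is the leading coefficient.

Coefficients: [1, -8, -3, -3]
Leading coefficient a_n = 1
Ratios |a_i/a_n|: 8, 3, 3
Maximum ratio: 8
Cauchy's bound: |r| <= 1 + 8 = 9

Upper bound = 9


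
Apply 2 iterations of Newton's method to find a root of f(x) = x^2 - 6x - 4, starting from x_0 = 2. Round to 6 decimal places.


Newton's method: x_(n+1) = x_n - f(x_n)/f'(x_n)
f(x) = x^2 - 6x - 4
f'(x) = 2x - 6

Iteration 1:
  f(2.000000) = -12.000000
  f'(2.000000) = -2.000000
  x_1 = 2.000000 - (-12.000000)/(-2.000000) = -4.000000

Iteration 2:
  f(-4.000000) = 36.000000
  f'(-4.000000) = -14.000000
  x_2 = -4.000000 - (36.000000)/(-14.000000) = -1.428571

x_2 = -1.428571


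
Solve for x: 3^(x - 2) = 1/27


Express both sides with the same base.
1/27 = 3^(-3)
Since the bases match, equate exponents: x - 2 = -3
So x = -3 - (-2) = -1

x = -1


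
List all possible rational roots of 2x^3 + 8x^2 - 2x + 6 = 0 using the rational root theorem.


Rational root theorem: possible roots are ±p/q where:
  p divides the constant term (6): p ∈ {1, 2, 3, 6}
  q divides the leading coefficient (2): q ∈ {1, 2}

All possible rational roots: -6, -3, -2, -3/2, -1, -1/2, 1/2, 1, 3/2, 2, 3, 6

-6, -3, -2, -3/2, -1, -1/2, 1/2, 1, 3/2, 2, 3, 6


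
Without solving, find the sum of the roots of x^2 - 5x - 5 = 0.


By Vieta's formulas for ax^2 + bx + c = 0:
  Sum of roots = -b/a
  Product of roots = c/a

Here a = 1, b = -5, c = -5
Sum = -(-5)/1 = 5
Product = -5/1 = -5

Sum = 5


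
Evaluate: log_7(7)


We need the exponent such that 7^? = 7
7^1 = 7
Therefore log_7(7) = 1

1


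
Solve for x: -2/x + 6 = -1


Subtract 6 from both sides: -2/x = -7
Multiply both sides by x: -2 = -7 * x
Divide by -7: x = 2/7

x = 2/7


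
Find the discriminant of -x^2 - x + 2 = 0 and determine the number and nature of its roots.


For ax^2 + bx + c = 0, discriminant D = b^2 - 4ac
Here a = -1, b = -1, c = 2
D = (-1)^2 - 4(-1)(2) = 1 + 8 = 9

D = 9 > 0 and is a perfect square (sqrt = 3)
The equation has 2 distinct real rational roots.

Discriminant = 9, 2 distinct real rational roots


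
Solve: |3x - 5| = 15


An absolute value equation |expr| = 15 gives two cases:
Case 1: 3x - 5 = 15
  3x = 20, so x = 20/3
Case 2: 3x - 5 = -15
  3x = -10, so x = -10/3

x = -10/3, x = 20/3


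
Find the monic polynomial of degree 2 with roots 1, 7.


A monic polynomial with roots 1, 7 is:
p(x) = (x - 1)(x - 7)
After multiplying by (x - 1): x - 1
After multiplying by (x - 7): x^2 - 8x + 7

x^2 - 8x + 7


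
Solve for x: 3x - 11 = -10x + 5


Starting with: 3x - 11 = -10x + 5
Move all x terms to left: (3 + 10)x = 5 + 11
Simplify: 13x = 16
Divide both sides by 13: x = 16/13

x = 16/13


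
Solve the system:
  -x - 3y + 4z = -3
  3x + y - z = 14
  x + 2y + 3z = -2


Using Cramer's rule. Expand each determinant along the first row.
D  = (-1)*[1*3 - (-1)*2] - (-3)*[3*3 - (-1)*1] + 4*[3*2 - 1*1]
  = (-1)*(5) - (-3)*(10) + 4*(5) = 45
Dx = (-3)*[1*3 - (-1)*2] - (-3)*[14*3 - (-1)*(-2)] + 4*[14*2 - 1*(-2)]
  = (-3)*(5) - (-3)*(40) + 4*(30) = 225
Dy = (-1)*[14*3 - (-1)*(-2)] - (-3)*[3*3 - (-1)*1] + 4*[3*(-2) - 14*1]
  = (-1)*(40) - (-3)*(10) + 4*(-20) = -90
Dz = (-1)*[1*(-2) - 14*2] - (-3)*[3*(-2) - 14*1] + (-3)*[3*2 - 1*1]
  = (-1)*(-30) - (-3)*(-20) + (-3)*(5) = -45
x = Dx/D = 225/45 = 5, y = Dy/D = -90/45 = -2, z = Dz/D = -45/45 = -1
Check eq1: (-1)(5) + (-3)(-2) + (4)(-1) = -3 = -3 ✓
Check eq2: (3)(5) + (1)(-2) + (-1)(-1) = 14 = 14 ✓
Check eq3: (1)(5) + (2)(-2) + (3)(-1) = -2 = -2 ✓

x = 5, y = -2, z = -1


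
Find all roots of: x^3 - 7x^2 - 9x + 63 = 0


Let p(x) = x^3 - 7x^2 - 9x + 63. By the rational root theorem (leading coefficient 1), any rational root is an integer divisor of 63: try ±1, ±2, ... in turn.
Test x = 1: value = 48 ≠ 0.
Test x = -1: value = 64 ≠ 0.
Test x = 3: value = 0 ✓, so (x - 3) is a factor.
Synthetic division by (x - 3): bring down 1; 1(3) - 7 = -4; (-4)(3) - 9 = -21; (-21)(3) + 63 = 0 → quotient x^2 - 4x - 21, remainder 0.
Solve the quadratic x^2 - 4x - 21 = 0: discriminant = (-4)^2 - 4(1)(-21) = 16 + 84 = 100.
sqrt(100) = 10, so x = (4 ± 10)/2: x = 7 or x = -3.
Collecting all roots found:

x = -3, x = 3, x = 7


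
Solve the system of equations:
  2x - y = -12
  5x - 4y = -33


Using Cramer's rule:
Determinant D = (2)(-4) - (5)(-1) = -8 + 5 = -3
Dx = (-12)(-4) - (-33)(-1) = 48 - 33 = 15
Dy = (2)(-33) - (5)(-12) = -66 + 60 = -6
x = Dx/D = 15/-3 = -5
y = Dy/D = -6/-3 = 2

x = -5, y = 2


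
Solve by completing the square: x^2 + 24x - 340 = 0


Start: x^2 + 24x - 340 = 0
Move constant: x^2 + 24x = 340
Half of 24 is 12, squared is 144
Add 144 to both sides: x^2 + 24x + 144 = 484
(x + 12)^2 = 484
x + 12 = ±22
x = -12 + 22 = 10 or x = -12 - 22 = -34

x = -34, x = 10


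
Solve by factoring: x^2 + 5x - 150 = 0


We need two numbers that multiply to -150 and add to 5.
Those numbers are -10 and 15 (since (-10) * 15 = -150 and (-10) + 15 = 5).
So x^2 + 5x - 150 = (x - 10)(x + 15) = 0
Setting each factor to zero: x = 10 or x = -15

x = -15, x = 10


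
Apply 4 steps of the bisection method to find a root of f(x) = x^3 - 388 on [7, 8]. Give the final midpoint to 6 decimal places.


f(x) = x^3 - 388
f(7) = -45 < 0
f(8) = 124 > 0

Step 1: midpoint = (7.000000 + 8.000000)/2 = 7.500000
  f(7.500000) = 33.875000
  f(mid) > 0, so root is in [7.000000, 7.500000]

Step 2: midpoint = (7.000000 + 7.500000)/2 = 7.250000
  f(7.250000) = -6.921875
  f(mid) < 0, so root is in [7.250000, 7.500000]

Step 3: midpoint = (7.250000 + 7.500000)/2 = 7.375000
  f(7.375000) = 13.130859
  f(mid) > 0, so root is in [7.250000, 7.375000]

Step 4: midpoint = (7.250000 + 7.375000)/2 = 7.312500
  f(7.312500) = 3.018799
  f(mid) > 0, so root is in [7.250000, 7.312500]

midpoint = 7.312500


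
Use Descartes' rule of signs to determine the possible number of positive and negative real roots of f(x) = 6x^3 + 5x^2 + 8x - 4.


Descartes' rule of signs:

For positive roots, count sign changes in f(x) = 6x^3 + 5x^2 + 8x - 4:
Signs of coefficients: +, +, +, -
Number of sign changes: 1
Possible positive real roots: 1

For negative roots, examine f(-x) = -6x^3 + 5x^2 - 8x - 4:
Signs of coefficients: -, +, -, -
Number of sign changes: 2
Possible negative real roots: 2, 0

Positive roots: 1; Negative roots: 2 or 0


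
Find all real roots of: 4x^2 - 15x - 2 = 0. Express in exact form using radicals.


Using the quadratic formula: x = (-b ± sqrt(b^2 - 4ac)) / (2a)
Here a = 4, b = -15, c = -2
Discriminant = b^2 - 4ac = (-15)^2 - 4(4)(-2) = 225 + 32 = 257
Since discriminant = 257 > 0, there are two real roots.
x = (15 ± sqrt(257)) / 8
Numerically: x ≈ 3.8789 or x ≈ -0.1289

x = (15 + sqrt(257)) / 8 or x = (15 - sqrt(257)) / 8


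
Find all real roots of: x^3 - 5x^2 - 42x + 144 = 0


Let p(x) = x^3 - 5x^2 - 42x + 144. By the rational root theorem (leading coefficient 1), any rational root is an integer divisor of 144: try ±1, ±2, ... in turn.
Test x = 1: value = 98 ≠ 0.
Test x = -1: value = 180 ≠ 0.
Test x = 2: value = 48 ≠ 0.
Test x = -2: value = 200 ≠ 0.
Test x = 3: value = 0 ✓, so (x - 3) is a factor.
Synthetic division by (x - 3): bring down 1; 1(3) - 5 = -2; (-2)(3) - 42 = -48; (-48)(3) + 144 = 0 → quotient x^2 - 2x - 48, remainder 0.
Solve the quadratic x^2 - 2x - 48 = 0: discriminant = (-2)^2 - 4(1)(-48) = 4 + 192 = 196.
sqrt(196) = 14, so x = (2 ± 14)/2: x = 8 or x = -6.

x = -6, x = 3, x = 8


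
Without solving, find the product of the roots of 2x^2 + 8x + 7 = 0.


By Vieta's formulas for ax^2 + bx + c = 0:
  Sum of roots = -b/a
  Product of roots = c/a

Here a = 2, b = 8, c = 7
Sum = -(8)/2 = -4
Product = 7/2 = 7/2

Product = 7/2


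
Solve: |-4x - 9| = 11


An absolute value equation |expr| = 11 gives two cases:
Case 1: -4x - 9 = 11
  -4x = 20, so x = -5
Case 2: -4x - 9 = -11
  -4x = -2, so x = 1/2

x = -5, x = 1/2


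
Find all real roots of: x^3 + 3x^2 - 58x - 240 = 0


Let p(x) = x^3 + 3x^2 - 58x - 240. By the rational root theorem (leading coefficient 1), any rational root is an integer divisor of 240: try ±1, ±2, ... in turn.
Test x = 1: value = -294 ≠ 0.
Test x = -1: value = -180 ≠ 0.
Test x = 2: value = -336 ≠ 0.
Test x = -2: value = -120 ≠ 0.
Test x = 3: value = -360 ≠ 0.
Test x = -3: value = -66 ≠ 0.
Test x = 4: value = -360 ≠ 0.
Test x = -4: value = -24 ≠ 0.
Test x = 5: value = -330 ≠ 0.
Test x = -5: value = 0 ✓, so (x + 5) is a factor.
Synthetic division by (x + 5): bring down 1; 1(-5) + 3 = -2; (-2)(-5) - 58 = -48; (-48)(-5) - 240 = 0 → quotient x^2 - 2x - 48, remainder 0.
Solve the quadratic x^2 - 2x - 48 = 0: discriminant = (-2)^2 - 4(1)(-48) = 4 + 192 = 196.
sqrt(196) = 14, so x = (2 ± 14)/2: x = 8 or x = -6.

x = -6, x = -5, x = 8


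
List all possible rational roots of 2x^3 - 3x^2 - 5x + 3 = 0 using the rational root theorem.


Rational root theorem: possible roots are ±p/q where:
  p divides the constant term (3): p ∈ {1, 3}
  q divides the leading coefficient (2): q ∈ {1, 2}

All possible rational roots: -3, -3/2, -1, -1/2, 1/2, 1, 3/2, 3

-3, -3/2, -1, -1/2, 1/2, 1, 3/2, 3


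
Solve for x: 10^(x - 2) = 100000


Express both sides with the same base.
100000 = 10^5
Since the bases match, equate exponents: x - 2 = 5
So x = 5 - (-2) = 7

x = 7


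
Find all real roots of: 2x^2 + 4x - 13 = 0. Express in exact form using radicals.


Using the quadratic formula: x = (-b ± sqrt(b^2 - 4ac)) / (2a)
Here a = 2, b = 4, c = -13
Discriminant = b^2 - 4ac = 4^2 - 4(2)(-13) = 16 + 104 = 120
Since discriminant = 120 > 0, there are two real roots.
x = (-4 ± 2*sqrt(30)) / 4
Simplifying: x = (-2 ± sqrt(30)) / 2
Numerically: x ≈ 1.7386 or x ≈ -3.7386

x = (-2 + sqrt(30)) / 2 or x = (-2 - sqrt(30)) / 2


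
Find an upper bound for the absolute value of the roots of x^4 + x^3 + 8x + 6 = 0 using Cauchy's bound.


Cauchy's bound: all roots r satisfy |r| <= 1 + max(|a_i/a_n|) for i = 0,...,n-1
where a_n is the leading coefficient.

Coefficients: [1, 1, 0, 8, 6]
Leading coefficient a_n = 1
Ratios |a_i/a_n|: 1, 0, 8, 6
Maximum ratio: 8
Cauchy's bound: |r| <= 1 + 8 = 9

Upper bound = 9


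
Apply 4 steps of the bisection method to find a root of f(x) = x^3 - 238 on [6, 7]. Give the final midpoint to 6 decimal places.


f(x) = x^3 - 238
f(6) = -22 < 0
f(7) = 105 > 0

Step 1: midpoint = (6.000000 + 7.000000)/2 = 6.500000
  f(6.500000) = 36.625000
  f(mid) > 0, so root is in [6.000000, 6.500000]

Step 2: midpoint = (6.000000 + 6.500000)/2 = 6.250000
  f(6.250000) = 6.140625
  f(mid) > 0, so root is in [6.000000, 6.250000]

Step 3: midpoint = (6.000000 + 6.250000)/2 = 6.125000
  f(6.125000) = -8.216797
  f(mid) < 0, so root is in [6.125000, 6.250000]

Step 4: midpoint = (6.125000 + 6.250000)/2 = 6.187500
  f(6.187500) = -1.110596
  f(mid) < 0, so root is in [6.187500, 6.250000]

midpoint = 6.187500


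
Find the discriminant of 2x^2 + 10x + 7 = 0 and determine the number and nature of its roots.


For ax^2 + bx + c = 0, discriminant D = b^2 - 4ac
Here a = 2, b = 10, c = 7
D = (10)^2 - 4(2)(7) = 100 - 56 = 44

D = 44 > 0 but not a perfect square
The equation has 2 distinct real irrational roots.

Discriminant = 44, 2 distinct real irrational roots


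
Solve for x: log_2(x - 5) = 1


Convert to exponential form: x - 5 = 2^1 = 2
x = 2 + 5 = 7
Check: log_2(7 - 5) = log_2(2) = log_2(2) = 1 ✓

x = 7


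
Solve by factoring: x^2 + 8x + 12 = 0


We need two numbers that multiply to 12 and add to 8.
Those numbers are 2 and 6 (since 2 * 6 = 12 and 2 + 6 = 8).
So x^2 + 8x + 12 = (x + 2)(x + 6) = 0
Setting each factor to zero: x = -2 or x = -6

x = -6, x = -2


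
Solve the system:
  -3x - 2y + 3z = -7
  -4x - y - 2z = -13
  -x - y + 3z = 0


Using Cramer's rule. Expand each determinant along the first row.
D  = (-3)*[(-1)*3 - (-2)*(-1)] - (-2)*[(-4)*3 - (-2)*(-1)] + 3*[(-4)*(-1) - (-1)*(-1)]
  = (-3)*(-5) - (-2)*(-14) + 3*(3) = -4
Dx = (-7)*[(-1)*3 - (-2)*(-1)] - (-2)*[(-13)*3 - (-2)*0] + 3*[(-13)*(-1) - (-1)*0]
  = (-7)*(-5) - (-2)*(-39) + 3*(13) = -4
Dy = (-3)*[(-13)*3 - (-2)*0] - (-7)*[(-4)*3 - (-2)*(-1)] + 3*[(-4)*0 - (-13)*(-1)]
  = (-3)*(-39) - (-7)*(-14) + 3*(-13) = -20
Dz = (-3)*[(-1)*0 - (-13)*(-1)] - (-2)*[(-4)*0 - (-13)*(-1)] + (-7)*[(-4)*(-1) - (-1)*(-1)]
  = (-3)*(-13) - (-2)*(-13) + (-7)*(3) = -8
x = Dx/D = -4/-4 = 1, y = Dy/D = -20/-4 = 5, z = Dz/D = -8/-4 = 2
Check eq1: (-3)(1) + (-2)(5) + (3)(2) = -7 = -7 ✓
Check eq2: (-4)(1) + (-1)(5) + (-2)(2) = -13 = -13 ✓
Check eq3: (-1)(1) + (-1)(5) + (3)(2) = 0 = 0 ✓

x = 1, y = 5, z = 2


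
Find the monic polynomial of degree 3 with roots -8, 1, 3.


A monic polynomial with roots -8, 1, 3 is:
p(x) = (x + 8)(x - 1)(x - 3)
After multiplying by (x + 8): x + 8
After multiplying by (x - 1): x^2 + 7x - 8
After multiplying by (x - 3): x^3 + 4x^2 - 29x + 24

x^3 + 4x^2 - 29x + 24


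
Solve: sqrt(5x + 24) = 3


Square both sides: 5x + 24 = 3^2 = 9
5x = 9 - 24 = -15
x = -3
Check: sqrt(5*(-3) + 24) = sqrt(9) = 3 ✓

x = -3


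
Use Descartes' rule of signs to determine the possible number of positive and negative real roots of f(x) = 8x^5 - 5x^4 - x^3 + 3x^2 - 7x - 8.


Descartes' rule of signs:

For positive roots, count sign changes in f(x) = 8x^5 - 5x^4 - x^3 + 3x^2 - 7x - 8:
Signs of coefficients: +, -, -, +, -, -
Number of sign changes: 3
Possible positive real roots: 3, 1

For negative roots, examine f(-x) = -8x^5 - 5x^4 + x^3 + 3x^2 + 7x - 8:
Signs of coefficients: -, -, +, +, +, -
Number of sign changes: 2
Possible negative real roots: 2, 0

Positive roots: 3 or 1; Negative roots: 2 or 0


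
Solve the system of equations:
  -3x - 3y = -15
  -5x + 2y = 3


Using Cramer's rule:
Determinant D = (-3)(2) - (-5)(-3) = -6 - 15 = -21
Dx = (-15)(2) - (3)(-3) = -30 + 9 = -21
Dy = (-3)(3) - (-5)(-15) = -9 - 75 = -84
x = Dx/D = -21/-21 = 1
y = Dy/D = -84/-21 = 4

x = 1, y = 4


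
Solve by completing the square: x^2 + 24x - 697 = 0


Start: x^2 + 24x - 697 = 0
Move constant: x^2 + 24x = 697
Half of 24 is 12, squared is 144
Add 144 to both sides: x^2 + 24x + 144 = 841
(x + 12)^2 = 841
x + 12 = ±29
x = -12 + 29 = 17 or x = -12 - 29 = -41

x = -41, x = 17


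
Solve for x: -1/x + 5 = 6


Subtract 5 from both sides: -1/x = 1
Multiply both sides by x: -1 = 1 * x
Divide by 1: x = -1

x = -1


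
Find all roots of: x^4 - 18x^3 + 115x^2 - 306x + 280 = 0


Let p(x) = x^4 - 18x^3 + 115x^2 - 306x + 280. By the rational root theorem (leading coefficient 1), any rational root is an integer divisor of 280: try ±1, ±2, ... in turn.
Test x = 1: value = 72 ≠ 0.
Test x = -1: value = 720 ≠ 0.
Test x = 2: value = 0 ✓, so (x - 2) is a factor.
Synthetic division by (x - 2): bring down 1; 1(2) - 18 = -16; (-16)(2) + 115 = 83; 83(2) - 306 = -140; (-140)(2) + 280 = 0 → quotient x^3 - 16x^2 + 83x - 140, remainder 0.
Continue with the quotient x^3 - 16x^2 + 83x - 140 (candidates must divide 140; re-test x = 2 first in case it repeats).
Test x = 2: value = -30 ≠ 0.
Test x = -2: value = -378 ≠ 0.
Test x = 4: value = 0 ✓, so (x - 4) is a factor.
Synthetic division by (x - 4): bring down 1; 1(4) - 16 = -12; (-12)(4) + 83 = 35; 35(4) - 140 = 0 → quotient x^2 - 12x + 35, remainder 0.
Solve the quadratic x^2 - 12x + 35 = 0: discriminant = (-12)^2 - 4(1)(35) = 144 - 140 = 4.
sqrt(4) = 2, so x = (12 ± 2)/2: x = 7 or x = 5.
Collecting all roots found:

x = 2, x = 4, x = 5, x = 7


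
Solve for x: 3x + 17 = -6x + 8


Starting with: 3x + 17 = -6x + 8
Move all x terms to left: (3 + 6)x = 8 - 17
Simplify: 9x = -9
Divide both sides by 9: x = -1

x = -1


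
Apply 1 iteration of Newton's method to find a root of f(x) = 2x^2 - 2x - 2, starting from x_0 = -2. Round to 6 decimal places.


Newton's method: x_(n+1) = x_n - f(x_n)/f'(x_n)
f(x) = 2x^2 - 2x - 2
f'(x) = 4x - 2

Iteration 1:
  f(-2.000000) = 10.000000
  f'(-2.000000) = -10.000000
  x_1 = -2.000000 - (10.000000)/(-10.000000) = -1.000000

x_1 = -1.000000


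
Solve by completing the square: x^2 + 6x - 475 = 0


Start: x^2 + 6x - 475 = 0
Move constant: x^2 + 6x = 475
Half of 6 is 3, squared is 9
Add 9 to both sides: x^2 + 6x + 9 = 484
(x + 3)^2 = 484
x + 3 = ±22
x = -3 + 22 = 19 or x = -3 - 22 = -25

x = -25, x = 19


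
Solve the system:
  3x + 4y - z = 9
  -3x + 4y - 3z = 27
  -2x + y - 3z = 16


Using Cramer's rule. Expand each determinant along the first row.
D  = 3*[4*(-3) - (-3)*1] - 4*[(-3)*(-3) - (-3)*(-2)] + (-1)*[(-3)*1 - 4*(-2)]
  = 3*(-9) - 4*(3) + (-1)*(5) = -44
Dx = 9*[4*(-3) - (-3)*1] - 4*[27*(-3) - (-3)*16] + (-1)*[27*1 - 4*16]
  = 9*(-9) - 4*(-33) + (-1)*(-37) = 88
Dy = 3*[27*(-3) - (-3)*16] - 9*[(-3)*(-3) - (-3)*(-2)] + (-1)*[(-3)*16 - 27*(-2)]
  = 3*(-33) - 9*(3) + (-1)*(6) = -132
Dz = 3*[4*16 - 27*1] - 4*[(-3)*16 - 27*(-2)] + 9*[(-3)*1 - 4*(-2)]
  = 3*(37) - 4*(6) + 9*(5) = 132
x = Dx/D = 88/-44 = -2, y = Dy/D = -132/-44 = 3, z = Dz/D = 132/-44 = -3
Check eq1: (3)(-2) + (4)(3) + (-1)(-3) = 9 = 9 ✓
Check eq2: (-3)(-2) + (4)(3) + (-3)(-3) = 27 = 27 ✓
Check eq3: (-2)(-2) + (1)(3) + (-3)(-3) = 16 = 16 ✓

x = -2, y = 3, z = -3


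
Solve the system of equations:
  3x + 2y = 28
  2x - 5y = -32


Using Cramer's rule:
Determinant D = (3)(-5) - (2)(2) = -15 - 4 = -19
Dx = (28)(-5) - (-32)(2) = -140 + 64 = -76
Dy = (3)(-32) - (2)(28) = -96 - 56 = -152
x = Dx/D = -76/-19 = 4
y = Dy/D = -152/-19 = 8

x = 4, y = 8


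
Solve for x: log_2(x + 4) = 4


Convert to exponential form: x + 4 = 2^4 = 16
x = 16 - 4 = 12
Check: log_2(12 + 4) = log_2(16) = log_2(16) = 4 ✓

x = 12


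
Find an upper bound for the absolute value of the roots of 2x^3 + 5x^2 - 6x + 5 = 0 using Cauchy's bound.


Cauchy's bound: all roots r satisfy |r| <= 1 + max(|a_i/a_n|) for i = 0,...,n-1
where a_n is the leading coefficient.

Coefficients: [2, 5, -6, 5]
Leading coefficient a_n = 2
Ratios |a_i/a_n|: 5/2, 3, 5/2
Maximum ratio: 3
Cauchy's bound: |r| <= 1 + 3 = 4

Upper bound = 4


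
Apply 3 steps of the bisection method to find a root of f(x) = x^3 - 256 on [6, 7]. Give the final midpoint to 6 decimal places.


f(x) = x^3 - 256
f(6) = -40 < 0
f(7) = 87 > 0

Step 1: midpoint = (6.000000 + 7.000000)/2 = 6.500000
  f(6.500000) = 18.625000
  f(mid) > 0, so root is in [6.000000, 6.500000]

Step 2: midpoint = (6.000000 + 6.500000)/2 = 6.250000
  f(6.250000) = -11.859375
  f(mid) < 0, so root is in [6.250000, 6.500000]

Step 3: midpoint = (6.250000 + 6.500000)/2 = 6.375000
  f(6.375000) = 3.083984
  f(mid) > 0, so root is in [6.250000, 6.375000]

midpoint = 6.375000


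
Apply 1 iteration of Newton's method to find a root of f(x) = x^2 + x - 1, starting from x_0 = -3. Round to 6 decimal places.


Newton's method: x_(n+1) = x_n - f(x_n)/f'(x_n)
f(x) = x^2 + x - 1
f'(x) = 2x + 1

Iteration 1:
  f(-3.000000) = 5.000000
  f'(-3.000000) = -5.000000
  x_1 = -3.000000 - (5.000000)/(-5.000000) = -2.000000

x_1 = -2.000000


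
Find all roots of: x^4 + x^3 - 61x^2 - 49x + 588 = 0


Let p(x) = x^4 + x^3 - 61x^2 - 49x + 588. By the rational root theorem (leading coefficient 1), any rational root is an integer divisor of 588: try ±1, ±2, ... in turn.
Test x = 1: value = 480 ≠ 0.
Test x = -1: value = 576 ≠ 0.
Test x = 2: value = 270 ≠ 0.
Test x = -2: value = 450 ≠ 0.
Test x = 3: value = 0 ✓, so (x - 3) is a factor.
Synthetic division by (x - 3): bring down 1; 1(3) + 1 = 4; 4(3) - 61 = -49; (-49)(3) - 49 = -196; (-196)(3) + 588 = 0 → quotient x^3 + 4x^2 - 49x - 196, remainder 0.
Continue with the quotient x^3 + 4x^2 - 49x - 196 (candidates must divide 196).
Test x = 4: value = -264 ≠ 0.
Test x = -4: value = 0 ✓, so (x + 4) is a factor.
Synthetic division by (x + 4): bring down 1; 1(-4) + 4 = 0; 0(-4) - 49 = -49; (-49)(-4) - 196 = 0 → quotient x^2 - 49, remainder 0.
Solve the quadratic x^2 - 49 = 0: discriminant = 0^2 - 4(1)(-49) = 0 + 196 = 196.
sqrt(196) = 14, so x = (0 ± 14)/2: x = 7 or x = -7.
Collecting all roots found:

x = -7, x = -4, x = 3, x = 7


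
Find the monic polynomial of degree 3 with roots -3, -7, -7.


A monic polynomial with roots -3, -7, -7 is:
p(x) = (x + 3)(x + 7)(x + 7)
After multiplying by (x + 3): x + 3
After multiplying by (x + 7): x^2 + 10x + 21
After multiplying by (x + 7): x^3 + 17x^2 + 91x + 147

x^3 + 17x^2 + 91x + 147


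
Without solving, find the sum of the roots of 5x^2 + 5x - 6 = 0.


By Vieta's formulas for ax^2 + bx + c = 0:
  Sum of roots = -b/a
  Product of roots = c/a

Here a = 5, b = 5, c = -6
Sum = -(5)/5 = -1
Product = -6/5 = -6/5

Sum = -1


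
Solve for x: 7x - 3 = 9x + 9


Starting with: 7x - 3 = 9x + 9
Move all x terms to left: (7 - 9)x = 9 + 3
Simplify: -2x = 12
Divide both sides by -2: x = -6

x = -6


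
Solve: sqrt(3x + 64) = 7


Square both sides: 3x + 64 = 7^2 = 49
3x = 49 - 64 = -15
x = -5
Check: sqrt(3*(-5) + 64) = sqrt(49) = 7 ✓

x = -5


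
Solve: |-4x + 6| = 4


An absolute value equation |expr| = 4 gives two cases:
Case 1: -4x + 6 = 4
  -4x = -2, so x = 1/2
Case 2: -4x + 6 = -4
  -4x = -10, so x = 5/2

x = 1/2, x = 5/2


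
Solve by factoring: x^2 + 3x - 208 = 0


We need two numbers that multiply to -208 and add to 3.
Those numbers are 16 and -13 (since 16 * (-13) = -208 and 16 + (-13) = 3).
So x^2 + 3x - 208 = (x + 16)(x - 13) = 0
Setting each factor to zero: x = -16 or x = 13

x = -16, x = 13


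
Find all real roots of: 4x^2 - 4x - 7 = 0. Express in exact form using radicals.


Using the quadratic formula: x = (-b ± sqrt(b^2 - 4ac)) / (2a)
Here a = 4, b = -4, c = -7
Discriminant = b^2 - 4ac = (-4)^2 - 4(4)(-7) = 16 + 112 = 128
Since discriminant = 128 > 0, there are two real roots.
x = (4 ± 8*sqrt(2)) / 8
Simplifying: x = (1 ± 2*sqrt(2)) / 2
Numerically: x ≈ 1.9142 or x ≈ -0.9142

x = (1 + 2*sqrt(2)) / 2 or x = (1 - 2*sqrt(2)) / 2


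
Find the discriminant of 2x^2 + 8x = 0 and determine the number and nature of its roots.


For ax^2 + bx + c = 0, discriminant D = b^2 - 4ac
Here a = 2, b = 8, c = 0
D = (8)^2 - 4(2)(0) = 64 - 0 = 64

D = 64 > 0 and is a perfect square (sqrt = 8)
The equation has 2 distinct real rational roots.

Discriminant = 64, 2 distinct real rational roots


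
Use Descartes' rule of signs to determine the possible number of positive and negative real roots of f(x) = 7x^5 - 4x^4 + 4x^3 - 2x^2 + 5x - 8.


Descartes' rule of signs:

For positive roots, count sign changes in f(x) = 7x^5 - 4x^4 + 4x^3 - 2x^2 + 5x - 8:
Signs of coefficients: +, -, +, -, +, -
Number of sign changes: 5
Possible positive real roots: 5, 3, 1

For negative roots, examine f(-x) = -7x^5 - 4x^4 - 4x^3 - 2x^2 - 5x - 8:
Signs of coefficients: -, -, -, -, -, -
Number of sign changes: 0
Possible negative real roots: 0

Positive roots: 5 or 3 or 1; Negative roots: 0


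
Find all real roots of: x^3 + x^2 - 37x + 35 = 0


Let p(x) = x^3 + x^2 - 37x + 35. By the rational root theorem (leading coefficient 1), any rational root is an integer divisor of 35: try ±1, ±2, ... in turn.
Test x = 1: value = 0 ✓, so (x - 1) is a factor.
Synthetic division by (x - 1): bring down 1; 1(1) + 1 = 2; 2(1) - 37 = -35; (-35)(1) + 35 = 0 → quotient x^2 + 2x - 35, remainder 0.
Solve the quadratic x^2 + 2x - 35 = 0: discriminant = 2^2 - 4(1)(-35) = 4 + 140 = 144.
sqrt(144) = 12, so x = (-2 ± 12)/2: x = 5 or x = -7.

x = -7, x = 1, x = 5
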